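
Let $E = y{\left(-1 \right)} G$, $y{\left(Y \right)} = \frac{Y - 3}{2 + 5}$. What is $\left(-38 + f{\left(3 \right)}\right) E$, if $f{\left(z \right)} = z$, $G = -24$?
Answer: $-480$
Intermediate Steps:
$y{\left(Y \right)} = - \frac{3}{7} + \frac{Y}{7}$ ($y{\left(Y \right)} = \frac{-3 + Y}{7} = \left(-3 + Y\right) \frac{1}{7} = - \frac{3}{7} + \frac{Y}{7}$)
$E = \frac{96}{7}$ ($E = \left(- \frac{3}{7} + \frac{1}{7} \left(-1\right)\right) \left(-24\right) = \left(- \frac{3}{7} - \frac{1}{7}\right) \left(-24\right) = \left(- \frac{4}{7}\right) \left(-24\right) = \frac{96}{7} \approx 13.714$)
$\left(-38 + f{\left(3 \right)}\right) E = \left(-38 + 3\right) \frac{96}{7} = \left(-35\right) \frac{96}{7} = -480$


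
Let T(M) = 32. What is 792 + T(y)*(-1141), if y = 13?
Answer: -35720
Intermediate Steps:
792 + T(y)*(-1141) = 792 + 32*(-1141) = 792 - 36512 = -35720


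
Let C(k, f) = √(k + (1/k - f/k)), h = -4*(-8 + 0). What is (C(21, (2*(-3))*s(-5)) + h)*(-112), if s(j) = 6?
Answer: -3584 - 16*√10038/3 ≈ -4118.3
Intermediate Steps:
h = 32 (h = -4*(-8) = 32)
C(k, f) = √(k + 1/k - f/k) (C(k, f) = √(k + (1/k - f/k)) = √(k + 1/k - f/k))
(C(21, (2*(-3))*s(-5)) + h)*(-112) = (√((1 + 21² - 2*(-3)*6)/21) + 32)*(-112) = (√((1 + 441 - (-6)*6)/21) + 32)*(-112) = (√((1 + 441 - 1*(-36))/21) + 32)*(-112) = (√((1 + 441 + 36)/21) + 32)*(-112) = (√((1/21)*478) + 32)*(-112) = (√(478/21) + 32)*(-112) = (√10038/21 + 32)*(-112) = (32 + √10038/21)*(-112) = -3584 - 16*√10038/3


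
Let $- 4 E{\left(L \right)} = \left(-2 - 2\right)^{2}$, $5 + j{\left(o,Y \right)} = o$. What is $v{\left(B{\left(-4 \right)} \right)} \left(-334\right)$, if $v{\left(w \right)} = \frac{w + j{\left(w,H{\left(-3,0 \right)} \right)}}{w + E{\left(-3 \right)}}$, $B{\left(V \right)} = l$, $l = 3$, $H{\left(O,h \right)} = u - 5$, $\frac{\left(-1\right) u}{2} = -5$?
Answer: $334$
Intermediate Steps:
$u = 10$ ($u = \left(-2\right) \left(-5\right) = 10$)
$H{\left(O,h \right)} = 5$ ($H{\left(O,h \right)} = 10 - 5 = 5$)
$B{\left(V \right)} = 3$
$j{\left(o,Y \right)} = -5 + o$
$E{\left(L \right)} = -4$ ($E{\left(L \right)} = - \frac{\left(-2 - 2\right)^{2}}{4} = - \frac{\left(-4\right)^{2}}{4} = \left(- \frac{1}{4}\right) 16 = -4$)
$v{\left(w \right)} = \frac{-5 + 2 w}{-4 + w}$ ($v{\left(w \right)} = \frac{w + \left(-5 + w\right)}{w - 4} = \frac{-5 + 2 w}{-4 + w}$)
$v{\left(B{\left(-4 \right)} \right)} \left(-334\right) = \frac{-5 + 2 \cdot 3}{-4 + 3} \left(-334\right) = \frac{-5 + 6}{-1} \left(-334\right) = \left(-1\right) 1 \left(-334\right) = \left(-1\right) \left(-334\right) = 334$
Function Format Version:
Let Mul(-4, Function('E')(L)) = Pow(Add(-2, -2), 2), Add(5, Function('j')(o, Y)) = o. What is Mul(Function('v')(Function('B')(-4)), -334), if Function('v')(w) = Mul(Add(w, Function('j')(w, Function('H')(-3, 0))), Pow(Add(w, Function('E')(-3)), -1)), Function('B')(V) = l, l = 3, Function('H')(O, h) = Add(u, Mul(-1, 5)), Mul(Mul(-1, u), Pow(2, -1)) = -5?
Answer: 334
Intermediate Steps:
u = 10 (u = Mul(-2, -5) = 10)
Function('H')(O, h) = 5 (Function('H')(O, h) = Add(10, Mul(-1, 5)) = Add(10, -5) = 5)
Function('B')(V) = 3
Function('j')(o, Y) = Add(-5, o)
Function('E')(L) = -4 (Function('E')(L) = Mul(Rational(-1, 4), Pow(Add(-2, -2), 2)) = Mul(Rational(-1, 4), Pow(-4, 2)) = Mul(Rational(-1, 4), 16) = -4)
Function('v')(w) = Mul(Pow(Add(-4, w), -1), Add(-5, Mul(2, w))) (Function('v')(w) = Mul(Add(w, Add(-5, w)), Pow(Add(w, -4), -1)) = Mul(Add(-5, Mul(2, w)), Pow(Add(-4, w), -1)) = Mul(Pow(Add(-4, w), -1), Add(-5, Mul(2, w))))
Mul(Function('v')(Function('B')(-4)), -334) = Mul(Mul(Pow(Add(-4, 3), -1), Add(-5, Mul(2, 3))), -334) = Mul(Mul(Pow(-1, -1), Add(-5, 6)), -334) = Mul(Mul(-1, 1), -334) = Mul(-1, -334) = 334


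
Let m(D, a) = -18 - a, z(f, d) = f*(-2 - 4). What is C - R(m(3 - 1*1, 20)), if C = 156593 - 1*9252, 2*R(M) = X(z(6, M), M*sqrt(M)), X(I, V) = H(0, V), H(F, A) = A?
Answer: 147341 + 19*I*sqrt(38) ≈ 1.4734e+5 + 117.12*I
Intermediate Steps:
z(f, d) = -6*f (z(f, d) = f*(-6) = -6*f)
X(I, V) = V
R(M) = M**(3/2)/2 (R(M) = (M*sqrt(M))/2 = M**(3/2)/2)
C = 147341 (C = 156593 - 9252 = 147341)
C - R(m(3 - 1*1, 20)) = 147341 - (-18 - 1*20)**(3/2)/2 = 147341 - (-18 - 20)**(3/2)/2 = 147341 - (-38)**(3/2)/2 = 147341 - (-38*I*sqrt(38))/2 = 147341 - (-19)*I*sqrt(38) = 147341 + 19*I*sqrt(38)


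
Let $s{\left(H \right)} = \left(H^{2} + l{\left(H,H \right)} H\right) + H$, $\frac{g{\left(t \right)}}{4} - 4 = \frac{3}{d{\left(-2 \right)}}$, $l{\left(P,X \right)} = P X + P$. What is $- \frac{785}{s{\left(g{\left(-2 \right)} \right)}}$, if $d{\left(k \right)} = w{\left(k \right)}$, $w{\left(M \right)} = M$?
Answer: $- \frac{157}{242} \approx -0.64876$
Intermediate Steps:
$d{\left(k \right)} = k$
$l{\left(P,X \right)} = P + P X$
$g{\left(t \right)} = 10$ ($g{\left(t \right)} = 16 + 4 \frac{3}{-2} = 16 + 4 \cdot 3 \left(- \frac{1}{2}\right) = 16 + 4 \left(- \frac{3}{2}\right) = 16 - 6 = 10$)
$s{\left(H \right)} = H + H^{2} + H^{2} \left(1 + H\right)$ ($s{\left(H \right)} = \left(H^{2} + H \left(1 + H\right) H\right) + H = \left(H^{2} + H^{2} \left(1 + H\right)\right) + H = H + H^{2} + H^{2} \left(1 + H\right)$)
$- \frac{785}{s{\left(g{\left(-2 \right)} \right)}} = - \frac{785}{10 \left(1 + 10 + 10 \left(1 + 10\right)\right)} = - \frac{785}{10 \left(1 + 10 + 10 \cdot 11\right)} = - \frac{785}{10 \left(1 + 10 + 110\right)} = - \frac{785}{10 \cdot 121} = - \frac{785}{1210} = \left(-785\right) \frac{1}{1210} = - \frac{157}{242}$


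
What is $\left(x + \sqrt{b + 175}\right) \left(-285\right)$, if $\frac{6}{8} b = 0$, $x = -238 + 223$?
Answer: $4275 - 1425 \sqrt{7} \approx 504.8$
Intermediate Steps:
$x = -15$
$b = 0$ ($b = \frac{4}{3} \cdot 0 = 0$)
$\left(x + \sqrt{b + 175}\right) \left(-285\right) = \left(-15 + \sqrt{0 + 175}\right) \left(-285\right) = \left(-15 + \sqrt{175}\right) \left(-285\right) = \left(-15 + 5 \sqrt{7}\right) \left(-285\right) = 4275 - 1425 \sqrt{7}$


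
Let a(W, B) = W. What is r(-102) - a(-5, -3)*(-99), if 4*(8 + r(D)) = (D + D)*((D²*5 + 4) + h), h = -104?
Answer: -2648423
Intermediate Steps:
r(D) = -8 + D*(-100 + 5*D²)/2 (r(D) = -8 + ((D + D)*((D²*5 + 4) - 104))/4 = -8 + ((2*D)*((5*D² + 4) - 104))/4 = -8 + ((2*D)*((4 + 5*D²) - 104))/4 = -8 + ((2*D)*(-100 + 5*D²))/4 = -8 + (2*D*(-100 + 5*D²))/4 = -8 + D*(-100 + 5*D²)/2)
r(-102) - a(-5, -3)*(-99) = (-8 - 50*(-102) + (5/2)*(-102)³) - (-5)*(-99) = (-8 + 5100 + (5/2)*(-1061208)) - 1*495 = (-8 + 5100 - 2653020) - 495 = -2647928 - 495 = -2648423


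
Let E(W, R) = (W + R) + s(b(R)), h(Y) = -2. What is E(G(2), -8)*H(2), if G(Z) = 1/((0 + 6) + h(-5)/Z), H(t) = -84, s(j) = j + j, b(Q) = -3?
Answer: 5796/5 ≈ 1159.2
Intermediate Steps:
s(j) = 2*j
G(Z) = 1/(6 - 2/Z) (G(Z) = 1/((0 + 6) - 2/Z) = 1/(6 - 2/Z))
E(W, R) = -6 + R + W (E(W, R) = (W + R) + 2*(-3) = (R + W) - 6 = -6 + R + W)
E(G(2), -8)*H(2) = (-6 - 8 + (½)*2/(-1 + 3*2))*(-84) = (-6 - 8 + (½)*2/(-1 + 6))*(-84) = (-6 - 8 + (½)*2/5)*(-84) = (-6 - 8 + (½)*2*(⅕))*(-84) = (-6 - 8 + ⅕)*(-84) = -69/5*(-84) = 5796/5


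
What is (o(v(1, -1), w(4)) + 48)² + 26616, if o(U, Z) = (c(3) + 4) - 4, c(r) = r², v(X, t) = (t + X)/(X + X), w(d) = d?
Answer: 29865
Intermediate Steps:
v(X, t) = (X + t)/(2*X) (v(X, t) = (X + t)/((2*X)) = (X + t)*(1/(2*X)) = (X + t)/(2*X))
o(U, Z) = 9 (o(U, Z) = (3² + 4) - 4 = (9 + 4) - 4 = 13 - 4 = 9)
(o(v(1, -1), w(4)) + 48)² + 26616 = (9 + 48)² + 26616 = 57² + 26616 = 3249 + 26616 = 29865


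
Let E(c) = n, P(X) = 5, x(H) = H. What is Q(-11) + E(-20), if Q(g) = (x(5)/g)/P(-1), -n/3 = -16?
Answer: 527/11 ≈ 47.909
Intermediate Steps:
n = 48 (n = -3*(-16) = 48)
E(c) = 48
Q(g) = 1/g (Q(g) = (5/g)/5 = (5/g)*(1/5) = 1/g)
Q(-11) + E(-20) = 1/(-11) + 48 = -1/11 + 48 = 527/11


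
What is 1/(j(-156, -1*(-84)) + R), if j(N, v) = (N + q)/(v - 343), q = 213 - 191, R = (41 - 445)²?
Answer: 259/42273078 ≈ 6.1268e-6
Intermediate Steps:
R = 163216 (R = (-404)² = 163216)
q = 22
j(N, v) = (22 + N)/(-343 + v) (j(N, v) = (N + 22)/(v - 343) = (22 + N)/(-343 + v))
1/(j(-156, -1*(-84)) + R) = 1/((22 - 156)/(-343 - 1*(-84)) + 163216) = 1/(-134/(-343 + 84) + 163216) = 1/(-134/(-259) + 163216) = 1/(-1/259*(-134) + 163216) = 1/(134/259 + 163216) = 1/(42273078/259) = 259/42273078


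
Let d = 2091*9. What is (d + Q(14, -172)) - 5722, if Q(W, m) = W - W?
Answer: 13097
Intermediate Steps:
Q(W, m) = 0
d = 18819
(d + Q(14, -172)) - 5722 = (18819 + 0) - 5722 = 18819 - 5722 = 13097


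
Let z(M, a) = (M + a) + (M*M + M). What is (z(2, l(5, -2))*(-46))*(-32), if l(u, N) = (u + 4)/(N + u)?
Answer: 16192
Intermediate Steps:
l(u, N) = (4 + u)/(N + u)
z(M, a) = a + M² + 2*M (z(M, a) = (M + a) + (M² + M) = (M + a) + (M + M²) = a + M² + 2*M)
(z(2, l(5, -2))*(-46))*(-32) = (((4 + 5)/(-2 + 5) + 2² + 2*2)*(-46))*(-32) = ((9/3 + 4 + 4)*(-46))*(-32) = (((⅓)*9 + 4 + 4)*(-46))*(-32) = ((3 + 4 + 4)*(-46))*(-32) = (11*(-46))*(-32) = -506*(-32) = 16192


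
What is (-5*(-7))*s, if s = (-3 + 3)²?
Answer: 0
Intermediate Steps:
s = 0 (s = 0² = 0)
(-5*(-7))*s = -5*(-7)*0 = 35*0 = 0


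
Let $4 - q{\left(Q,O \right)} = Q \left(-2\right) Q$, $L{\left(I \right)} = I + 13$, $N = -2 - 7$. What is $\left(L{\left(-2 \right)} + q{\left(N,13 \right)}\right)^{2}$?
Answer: $31329$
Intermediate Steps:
$N = -9$ ($N = -2 - 7 = -9$)
$L{\left(I \right)} = 13 + I$
$q{\left(Q,O \right)} = 4 + 2 Q^{2}$ ($q{\left(Q,O \right)} = 4 - Q \left(-2\right) Q = 4 - - 2 Q Q = 4 - - 2 Q^{2} = 4 + 2 Q^{2}$)
$\left(L{\left(-2 \right)} + q{\left(N,13 \right)}\right)^{2} = \left(\left(13 - 2\right) + \left(4 + 2 \left(-9\right)^{2}\right)\right)^{2} = \left(11 + \left(4 + 2 \cdot 81\right)\right)^{2} = \left(11 + \left(4 + 162\right)\right)^{2} = \left(11 + 166\right)^{2} = 177^{2} = 31329$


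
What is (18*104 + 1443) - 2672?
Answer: 643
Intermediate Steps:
(18*104 + 1443) - 2672 = (1872 + 1443) - 2672 = 3315 - 2672 = 643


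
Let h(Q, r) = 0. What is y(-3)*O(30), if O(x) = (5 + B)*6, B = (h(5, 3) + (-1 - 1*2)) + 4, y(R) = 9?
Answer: 324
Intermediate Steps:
B = 1 (B = (0 + (-1 - 1*2)) + 4 = (0 + (-1 - 2)) + 4 = (0 - 3) + 4 = -3 + 4 = 1)
O(x) = 36 (O(x) = (5 + 1)*6 = 6*6 = 36)
y(-3)*O(30) = 9*36 = 324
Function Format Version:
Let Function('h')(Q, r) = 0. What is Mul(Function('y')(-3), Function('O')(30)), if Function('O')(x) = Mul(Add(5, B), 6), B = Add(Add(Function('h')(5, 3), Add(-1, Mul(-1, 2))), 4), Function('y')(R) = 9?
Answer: 324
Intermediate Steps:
B = 1 (B = Add(Add(0, Add(-1, Mul(-1, 2))), 4) = Add(Add(0, Add(-1, -2)), 4) = Add(Add(0, -3), 4) = Add(-3, 4) = 1)
Function('O')(x) = 36 (Function('O')(x) = Mul(Add(5, 1), 6) = Mul(6, 6) = 36)
Mul(Function('y')(-3), Function('O')(30)) = Mul(9, 36) = 324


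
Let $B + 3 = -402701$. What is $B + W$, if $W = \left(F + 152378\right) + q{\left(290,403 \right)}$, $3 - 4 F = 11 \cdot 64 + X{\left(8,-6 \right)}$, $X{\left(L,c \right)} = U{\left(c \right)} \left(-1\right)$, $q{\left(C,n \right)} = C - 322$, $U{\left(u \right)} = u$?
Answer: $- \frac{1002139}{4} \approx -2.5053 \cdot 10^{5}$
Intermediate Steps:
$q{\left(C,n \right)} = -322 + C$
$B = -402704$ ($B = -3 - 402701 = -402704$)
$X{\left(L,c \right)} = - c$ ($X{\left(L,c \right)} = c \left(-1\right) = - c$)
$F = - \frac{707}{4}$ ($F = \frac{3}{4} - \frac{11 \cdot 64 - -6}{4} = \frac{3}{4} - \frac{704 + 6}{4} = \frac{3}{4} - \frac{355}{2} = - \frac{707}{4} \approx -176.75$)
$W = \frac{608677}{4}$ ($W = \left(- \frac{707}{4} + 152378\right) + \left(-322 + 290\right) = \frac{608805}{4} - 32 = \frac{608677}{4} \approx 1.5217 \cdot 10^{5}$)
$B + W = -402704 + \frac{608677}{4} = - \frac{1002139}{4}$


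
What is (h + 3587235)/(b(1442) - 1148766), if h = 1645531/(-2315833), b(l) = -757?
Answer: -8307435546224/2662103297659 ≈ -3.1206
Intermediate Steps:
h = -1645531/2315833 (h = 1645531*(-1/2315833) = -1645531/2315833 ≈ -0.71056)
(h + 3587235)/(b(1442) - 1148766) = (-1645531/2315833 + 3587235)/(-757 - 1148766) = (8307435546224/2315833)/(-1149523) = (8307435546224/2315833)*(-1/1149523) = -8307435546224/2662103297659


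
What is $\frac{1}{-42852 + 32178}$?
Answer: $- \frac{1}{10674} \approx -9.3686 \cdot 10^{-5}$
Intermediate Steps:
$\frac{1}{-42852 + 32178} = \frac{1}{-10674} = - \frac{1}{10674}$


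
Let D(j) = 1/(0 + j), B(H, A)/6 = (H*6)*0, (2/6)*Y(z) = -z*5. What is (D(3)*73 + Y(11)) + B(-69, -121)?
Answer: -422/3 ≈ -140.67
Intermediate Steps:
Y(z) = -15*z (Y(z) = 3*(-z*5) = 3*(-5*z) = -15*z)
B(H, A) = 0 (B(H, A) = 6*((H*6)*0) = 6*((6*H)*0) = 6*0 = 0)
D(j) = 1/j
(D(3)*73 + Y(11)) + B(-69, -121) = (73/3 - 15*11) + 0 = ((⅓)*73 - 165) + 0 = (73/3 - 165) + 0 = -422/3 + 0 = -422/3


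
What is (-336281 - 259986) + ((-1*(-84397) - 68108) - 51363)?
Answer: -631341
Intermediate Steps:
(-336281 - 259986) + ((-1*(-84397) - 68108) - 51363) = -596267 + ((84397 - 68108) - 51363) = -596267 + (16289 - 51363) = -596267 - 35074 = -631341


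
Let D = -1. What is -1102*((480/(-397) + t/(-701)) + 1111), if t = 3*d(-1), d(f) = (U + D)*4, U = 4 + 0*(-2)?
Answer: -340338588890/278297 ≈ -1.2229e+6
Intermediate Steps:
U = 4 (U = 4 + 0 = 4)
d(f) = 12 (d(f) = (4 - 1)*4 = 3*4 = 12)
t = 36 (t = 3*12 = 36)
-1102*((480/(-397) + t/(-701)) + 1111) = -1102*((480/(-397) + 36/(-701)) + 1111) = -1102*((480*(-1/397) + 36*(-1/701)) + 1111) = -1102*((-480/397 - 36/701) + 1111) = -1102*(-350772/278297 + 1111) = -1102*308837195/278297 = -340338588890/278297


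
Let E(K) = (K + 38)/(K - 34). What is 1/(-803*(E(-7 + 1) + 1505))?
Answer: -5/6039363 ≈ -8.2790e-7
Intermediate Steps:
E(K) = (38 + K)/(-34 + K)
1/(-803*(E(-7 + 1) + 1505)) = 1/(-803*((38 + (-7 + 1))/(-34 + (-7 + 1)) + 1505)) = 1/(-803*((38 - 6)/(-34 - 6) + 1505)) = 1/(-803*(32/(-40) + 1505)) = 1/(-803*(-1/40*32 + 1505)) = 1/(-803*(-⅘ + 1505)) = 1/(-803*7521/5) = 1/(-6039363/5) = -5/6039363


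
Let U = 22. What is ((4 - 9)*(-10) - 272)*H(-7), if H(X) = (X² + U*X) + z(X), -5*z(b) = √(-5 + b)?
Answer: 23310 + 444*I*√3/5 ≈ 23310.0 + 153.81*I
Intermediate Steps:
z(b) = -√(-5 + b)/5
H(X) = X² + 22*X - √(-5 + X)/5 (H(X) = (X² + 22*X) - √(-5 + X)/5 = X² + 22*X - √(-5 + X)/5)
((4 - 9)*(-10) - 272)*H(-7) = ((4 - 9)*(-10) - 272)*((-7)² + 22*(-7) - √(-5 - 7)/5) = (-5*(-10) - 272)*(49 - 154 - 2*I*√3/5) = (50 - 272)*(49 - 154 - 2*I*√3/5) = -222*(49 - 154 - 2*I*√3/5) = -222*(-105 - 2*I*√3/5) = 23310 + 444*I*√3/5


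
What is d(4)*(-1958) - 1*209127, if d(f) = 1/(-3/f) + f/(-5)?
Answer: -3074249/15 ≈ -2.0495e+5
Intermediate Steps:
d(f) = -8*f/15 (d(f) = 1*(-f/3) + f*(-⅕) = -f/3 - f/5 = -8*f/15)
d(4)*(-1958) - 1*209127 = -8/15*4*(-1958) - 1*209127 = -32/15*(-1958) - 209127 = 62656/15 - 209127 = -3074249/15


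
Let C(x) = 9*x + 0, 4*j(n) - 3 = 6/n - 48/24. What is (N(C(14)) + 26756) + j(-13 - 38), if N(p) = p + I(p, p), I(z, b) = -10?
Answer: 1827311/68 ≈ 26872.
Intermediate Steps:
j(n) = 1/4 + 3/(2*n) (j(n) = 3/4 + (6/n - 48/24)/4 = 3/4 + (6/n - 48*1/24)/4 = 3/4 + (6/n - 2)/4 = 3/4 + (-2 + 6/n)/4 = 3/4 + (-1/2 + 3/(2*n)) = 1/4 + 3/(2*n))
C(x) = 9*x
N(p) = -10 + p (N(p) = p - 10 = -10 + p)
(N(C(14)) + 26756) + j(-13 - 38) = ((-10 + 9*14) + 26756) + (6 + (-13 - 38))/(4*(-13 - 38)) = ((-10 + 126) + 26756) + (1/4)*(6 - 51)/(-51) = (116 + 26756) + (1/4)*(-1/51)*(-45) = 26872 + 15/68 = 1827311/68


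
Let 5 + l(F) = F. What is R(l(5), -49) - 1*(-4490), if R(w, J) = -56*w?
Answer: 4490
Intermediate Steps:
l(F) = -5 + F
R(l(5), -49) - 1*(-4490) = -56*(-5 + 5) - 1*(-4490) = -56*0 + 4490 = 0 + 4490 = 4490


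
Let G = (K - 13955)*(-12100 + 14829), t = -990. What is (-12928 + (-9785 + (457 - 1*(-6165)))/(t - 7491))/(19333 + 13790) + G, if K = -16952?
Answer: -23693930903855294/280916163 ≈ -8.4345e+7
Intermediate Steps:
G = -84345203 (G = (-16952 - 13955)*(-12100 + 14829) = -30907*2729 = -84345203)
(-12928 + (-9785 + (457 - 1*(-6165)))/(t - 7491))/(19333 + 13790) + G = (-12928 + (-9785 + (457 - 1*(-6165)))/(-990 - 7491))/(19333 + 13790) - 84345203 = (-12928 + (-9785 + (457 + 6165))/(-8481))/33123 - 84345203 = (-12928 + (-9785 + 6622)*(-1/8481))*(1/33123) - 84345203 = (-12928 - 3163*(-1/8481))*(1/33123) - 84345203 = (-12928 + 3163/8481)*(1/33123) - 84345203 = -109639205/8481*1/33123 - 84345203 = -109639205/280916163 - 84345203 = -23693930903855294/280916163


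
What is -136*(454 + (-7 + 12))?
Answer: -62424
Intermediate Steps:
-136*(454 + (-7 + 12)) = -136*(454 + 5) = -136*459 = -62424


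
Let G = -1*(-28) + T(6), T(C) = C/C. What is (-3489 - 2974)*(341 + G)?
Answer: -2391310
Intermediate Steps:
T(C) = 1
G = 29 (G = -1*(-28) + 1 = 28 + 1 = 29)
(-3489 - 2974)*(341 + G) = (-3489 - 2974)*(341 + 29) = -6463*370 = -2391310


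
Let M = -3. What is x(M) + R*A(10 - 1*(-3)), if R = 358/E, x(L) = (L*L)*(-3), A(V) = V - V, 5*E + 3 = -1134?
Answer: -27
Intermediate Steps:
E = -1137/5 (E = -⅗ + (⅕)*(-1134) = -⅗ - 1134/5 = -1137/5 ≈ -227.40)
A(V) = 0
x(L) = -3*L² (x(L) = L²*(-3) = -3*L²)
R = -1790/1137 (R = 358/(-1137/5) = 358*(-5/1137) = -1790/1137 ≈ -1.5743)
x(M) + R*A(10 - 1*(-3)) = -3*(-3)² - 1790/1137*0 = -3*9 + 0 = -27 + 0 = -27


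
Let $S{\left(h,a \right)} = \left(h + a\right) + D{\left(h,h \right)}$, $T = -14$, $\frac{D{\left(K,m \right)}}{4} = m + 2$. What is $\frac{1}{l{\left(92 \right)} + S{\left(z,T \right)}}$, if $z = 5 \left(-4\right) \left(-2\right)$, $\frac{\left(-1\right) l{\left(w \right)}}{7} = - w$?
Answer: $\frac{1}{838} \approx 0.0011933$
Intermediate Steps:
$l{\left(w \right)} = 7 w$ ($l{\left(w \right)} = - 7 \left(- w\right) = 7 w$)
$D{\left(K,m \right)} = 8 + 4 m$ ($D{\left(K,m \right)} = 4 \left(m + 2\right) = 4 \left(2 + m\right) = 8 + 4 m$)
$z = 40$ ($z = \left(-20\right) \left(-2\right) = 40$)
$S{\left(h,a \right)} = 8 + a + 5 h$ ($S{\left(h,a \right)} = \left(h + a\right) + \left(8 + 4 h\right) = \left(a + h\right) + \left(8 + 4 h\right) = 8 + a + 5 h$)
$\frac{1}{l{\left(92 \right)} + S{\left(z,T \right)}} = \frac{1}{7 \cdot 92 + \left(8 - 14 + 5 \cdot 40\right)} = \frac{1}{644 + \left(8 - 14 + 200\right)} = \frac{1}{644 + 194} = \frac{1}{838}$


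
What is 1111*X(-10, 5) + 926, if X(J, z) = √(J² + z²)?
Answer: 926 + 5555*√5 ≈ 13347.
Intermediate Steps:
1111*X(-10, 5) + 926 = 1111*√((-10)² + 5²) + 926 = 1111*√(100 + 25) + 926 = 1111*√125 + 926 = 1111*(5*√5) + 926 = 5555*√5 + 926 = 926 + 5555*√5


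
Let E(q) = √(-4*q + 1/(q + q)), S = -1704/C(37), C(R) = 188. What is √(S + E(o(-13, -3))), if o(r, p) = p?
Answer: √(-720792 + 13254*√426)/282 ≈ 2.3715*I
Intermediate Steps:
S = -426/47 (S = -1704/188 = -1704*1/188 = -426/47 ≈ -9.0638)
E(q) = √(1/(2*q) - 4*q) (E(q) = √(-4*q + 1/(2*q)) = √(1/(2*q) - 4*q))
√(S + E(o(-13, -3))) = √(-426/47 + √(-16*(-3) + 2/(-3))/2) = √(-426/47 + √(48 + 2*(-⅓))/2) = √(-426/47 + √(48 - ⅔)/2) = √(-426/47 + √(142/3)/2) = √(-426/47 + (√426/3)/2) = √(-426/47 + √426/6)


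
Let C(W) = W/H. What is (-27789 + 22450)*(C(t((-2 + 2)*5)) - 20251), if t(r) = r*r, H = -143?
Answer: 108120089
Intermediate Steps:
t(r) = r²
C(W) = -W/143 (C(W) = W/(-143) = W*(-1/143) = -W/143)
(-27789 + 22450)*(C(t((-2 + 2)*5)) - 20251) = (-27789 + 22450)*(-25*(-2 + 2)²/143 - 20251) = -5339*(-(0*5)²/143 - 20251) = -5339*(-1/143*0² - 20251) = -5339*(-1/143*0 - 20251) = -5339*(0 - 20251) = -5339*(-20251) = 108120089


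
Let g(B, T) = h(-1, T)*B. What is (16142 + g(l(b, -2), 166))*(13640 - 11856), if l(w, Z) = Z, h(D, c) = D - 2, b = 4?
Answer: 28808032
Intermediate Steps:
h(D, c) = -2 + D
g(B, T) = -3*B (g(B, T) = (-2 - 1)*B = -3*B)
(16142 + g(l(b, -2), 166))*(13640 - 11856) = (16142 - 3*(-2))*(13640 - 11856) = (16142 + 6)*1784 = 16148*1784 = 28808032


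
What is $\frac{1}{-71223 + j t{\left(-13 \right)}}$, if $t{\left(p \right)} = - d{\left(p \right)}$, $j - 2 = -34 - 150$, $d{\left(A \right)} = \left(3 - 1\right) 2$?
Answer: $- \frac{1}{70495} \approx -1.4185 \cdot 10^{-5}$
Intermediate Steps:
$d{\left(A \right)} = 4$ ($d{\left(A \right)} = 2 \cdot 2 = 4$)
$j = -182$ ($j = 2 - 184 = -182$)
$t{\left(p \right)} = -4$ ($t{\left(p \right)} = \left(-1\right) 4 = -4$)
$\frac{1}{-71223 + j t{\left(-13 \right)}} = \frac{1}{-71223 - -728} = \frac{1}{-71223 + 728} = \frac{1}{-70495} = - \frac{1}{70495}$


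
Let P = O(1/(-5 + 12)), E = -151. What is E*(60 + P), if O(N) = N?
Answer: -63571/7 ≈ -9081.6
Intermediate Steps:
P = ⅐ (P = 1/(-5 + 12) = 1/7 = ⅐ ≈ 0.14286)
E*(60 + P) = -151*(60 + ⅐) = -151*421/7 = -63571/7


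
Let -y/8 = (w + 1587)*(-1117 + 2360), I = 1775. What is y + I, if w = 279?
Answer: -18553729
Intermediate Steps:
y = -18555504 (y = -8*(279 + 1587)*(-1117 + 2360) = -14928*1243 = -8*2319438 = -18555504)
y + I = -18555504 + 1775 = -18553729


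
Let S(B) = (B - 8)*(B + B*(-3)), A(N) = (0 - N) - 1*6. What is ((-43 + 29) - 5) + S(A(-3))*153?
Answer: -10117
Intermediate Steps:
A(N) = -6 - N (A(N) = -N - 6 = -6 - N)
S(B) = -2*B*(-8 + B) (S(B) = (-8 + B)*(B - 3*B) = (-8 + B)*(-2*B) = -2*B*(-8 + B))
((-43 + 29) - 5) + S(A(-3))*153 = ((-43 + 29) - 5) + (2*(-6 - 1*(-3))*(8 - (-6 - 1*(-3))))*153 = (-14 - 5) + (2*(-6 + 3)*(8 - (-6 + 3)))*153 = -19 + (2*(-3)*(8 - 1*(-3)))*153 = -19 + (2*(-3)*(8 + 3))*153 = -19 + (2*(-3)*11)*153 = -19 - 66*153 = -19 - 10098 = -10117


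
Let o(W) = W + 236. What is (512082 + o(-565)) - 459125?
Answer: 52628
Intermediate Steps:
o(W) = 236 + W
(512082 + o(-565)) - 459125 = (512082 + (236 - 565)) - 459125 = (512082 - 329) - 459125 = 511753 - 459125 = 52628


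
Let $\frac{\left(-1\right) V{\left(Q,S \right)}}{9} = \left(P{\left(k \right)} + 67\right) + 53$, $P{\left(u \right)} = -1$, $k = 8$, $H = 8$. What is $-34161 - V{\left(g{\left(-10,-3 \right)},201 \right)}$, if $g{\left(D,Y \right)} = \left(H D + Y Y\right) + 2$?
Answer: $-33090$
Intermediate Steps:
$g{\left(D,Y \right)} = 2 + Y^{2} + 8 D$ ($g{\left(D,Y \right)} = \left(8 D + Y Y\right) + 2 = \left(8 D + Y^{2}\right) + 2 = \left(Y^{2} + 8 D\right) + 2 = 2 + Y^{2} + 8 D$)
$V{\left(Q,S \right)} = -1071$ ($V{\left(Q,S \right)} = - 9 \left(\left(-1 + 67\right) + 53\right) = - 9 \left(66 + 53\right) = \left(-9\right) 119 = -1071$)
$-34161 - V{\left(g{\left(-10,-3 \right)},201 \right)} = -34161 - -1071 = -34161 + 1071 = -33090$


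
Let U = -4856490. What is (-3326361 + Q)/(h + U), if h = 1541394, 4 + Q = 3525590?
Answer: -199225/3315096 ≈ -0.060096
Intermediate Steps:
Q = 3525586 (Q = -4 + 3525590 = 3525586)
(-3326361 + Q)/(h + U) = (-3326361 + 3525586)/(1541394 - 4856490) = 199225/(-3315096) = 199225*(-1/3315096) = -199225/3315096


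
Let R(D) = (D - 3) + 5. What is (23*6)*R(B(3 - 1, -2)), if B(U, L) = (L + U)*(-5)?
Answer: 276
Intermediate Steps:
B(U, L) = -5*L - 5*U
R(D) = 2 + D (R(D) = (-3 + D) + 5 = 2 + D)
(23*6)*R(B(3 - 1, -2)) = (23*6)*(2 + (-5*(-2) - 5*(3 - 1))) = 138*(2 + (10 - 5*2)) = 138*(2 + (10 - 10)) = 138*(2 + 0) = 138*2 = 276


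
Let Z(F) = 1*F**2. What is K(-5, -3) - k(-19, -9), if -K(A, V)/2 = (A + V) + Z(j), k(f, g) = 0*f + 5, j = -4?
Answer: -21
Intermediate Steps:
Z(F) = F**2
k(f, g) = 5 (k(f, g) = 0 + 5 = 5)
K(A, V) = -32 - 2*A - 2*V (K(A, V) = -2*((A + V) + (-4)**2) = -2*((A + V) + 16) = -2*(16 + A + V) = -32 - 2*A - 2*V)
K(-5, -3) - k(-19, -9) = (-32 - 2*(-5) - 2*(-3)) - 1*5 = (-32 + 10 + 6) - 5 = -16 - 5 = -21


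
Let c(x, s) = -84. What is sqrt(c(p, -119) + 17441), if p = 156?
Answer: sqrt(17357) ≈ 131.75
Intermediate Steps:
sqrt(c(p, -119) + 17441) = sqrt(-84 + 17441) = sqrt(17357)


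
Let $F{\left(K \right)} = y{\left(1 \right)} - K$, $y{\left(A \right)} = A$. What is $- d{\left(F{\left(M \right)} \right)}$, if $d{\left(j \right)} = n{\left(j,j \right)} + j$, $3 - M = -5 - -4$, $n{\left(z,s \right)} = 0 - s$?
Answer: $0$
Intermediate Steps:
$n{\left(z,s \right)} = - s$
$M = 4$ ($M = 3 - \left(-5 - -4\right) = 3 - \left(-5 + 4\right) = 3 - -1 = 3 + 1 = 4$)
$F{\left(K \right)} = 1 - K$
$d{\left(j \right)} = 0$ ($d{\left(j \right)} = - j + j = 0$)
$- d{\left(F{\left(M \right)} \right)} = \left(-1\right) 0 = 0$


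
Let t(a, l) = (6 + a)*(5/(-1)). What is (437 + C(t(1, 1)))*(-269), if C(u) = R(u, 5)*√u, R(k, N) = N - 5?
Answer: -117553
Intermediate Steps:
R(k, N) = -5 + N
t(a, l) = -30 - 5*a (t(a, l) = (6 + a)*(5*(-1)) = (6 + a)*(-5) = -30 - 5*a)
C(u) = 0 (C(u) = (-5 + 5)*√u = 0*√u = 0)
(437 + C(t(1, 1)))*(-269) = (437 + 0)*(-269) = 437*(-269) = -117553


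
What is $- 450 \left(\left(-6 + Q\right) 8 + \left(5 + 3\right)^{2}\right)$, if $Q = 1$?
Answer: $-10800$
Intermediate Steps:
$- 450 \left(\left(-6 + Q\right) 8 + \left(5 + 3\right)^{2}\right) = - 450 \left(\left(-6 + 1\right) 8 + \left(5 + 3\right)^{2}\right) = - 450 \left(\left(-5\right) 8 + 8^{2}\right) = - 450 \left(-40 + 64\right) = \left(-450\right) 24 = -10800$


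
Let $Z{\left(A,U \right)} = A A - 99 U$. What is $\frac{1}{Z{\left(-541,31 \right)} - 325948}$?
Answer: $- \frac{1}{36336} \approx -2.7521 \cdot 10^{-5}$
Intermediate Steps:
$Z{\left(A,U \right)} = A^{2} - 99 U$
$\frac{1}{Z{\left(-541,31 \right)} - 325948} = \frac{1}{\left(\left(-541\right)^{2} - 3069\right) - 325948} = \frac{1}{\left(292681 - 3069\right) - 325948} = \frac{1}{289612 - 325948} = \frac{1}{-36336} = - \frac{1}{36336}$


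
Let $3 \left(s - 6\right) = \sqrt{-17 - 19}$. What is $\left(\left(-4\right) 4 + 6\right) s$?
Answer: $-60 - 20 i \approx -60.0 - 20.0 i$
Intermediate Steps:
$s = 6 + 2 i$ ($s = 6 + \frac{\sqrt{-17 - 19}}{3} = 6 + \frac{\sqrt{-36}}{3} = 6 + \frac{6 i}{3} = 6 + 2 i \approx 6.0 + 2.0 i$)
$\left(\left(-4\right) 4 + 6\right) s = \left(\left(-4\right) 4 + 6\right) \left(6 + 2 i\right) = \left(-16 + 6\right) \left(6 + 2 i\right) = - 10 \left(6 + 2 i\right) = -60 - 20 i$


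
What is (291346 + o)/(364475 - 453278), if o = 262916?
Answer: -184754/29601 ≈ -6.2415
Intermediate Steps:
(291346 + o)/(364475 - 453278) = (291346 + 262916)/(364475 - 453278) = 554262/(-88803) = 554262*(-1/88803) = -184754/29601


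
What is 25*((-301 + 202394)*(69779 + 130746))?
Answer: 1013117470625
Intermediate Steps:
25*((-301 + 202394)*(69779 + 130746)) = 25*(202093*200525) = 25*40524698825 = 1013117470625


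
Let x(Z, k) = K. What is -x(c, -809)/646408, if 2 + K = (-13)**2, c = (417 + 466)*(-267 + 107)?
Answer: -167/646408 ≈ -0.00025835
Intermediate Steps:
c = -141280 (c = 883*(-160) = -141280)
K = 167 (K = -2 + (-13)**2 = -2 + 169 = 167)
x(Z, k) = 167
-x(c, -809)/646408 = -1*167/646408 = -167*1/646408 = -167/646408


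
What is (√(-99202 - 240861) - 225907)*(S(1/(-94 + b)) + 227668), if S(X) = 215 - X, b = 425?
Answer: -17040000549704/331 + 75429272*I*√340063/331 ≈ -5.148e+10 + 1.3289e+8*I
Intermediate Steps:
(√(-99202 - 240861) - 225907)*(S(1/(-94 + b)) + 227668) = (√(-99202 - 240861) - 225907)*((215 - 1/(-94 + 425)) + 227668) = (√(-340063) - 225907)*((215 - 1/331) + 227668) = (I*√340063 - 225907)*((215 - 1*1/331) + 227668) = (-225907 + I*√340063)*((215 - 1/331) + 227668) = (-225907 + I*√340063)*(71164/331 + 227668) = (-225907 + I*√340063)*(75429272/331) = -17040000549704/331 + 75429272*I*√340063/331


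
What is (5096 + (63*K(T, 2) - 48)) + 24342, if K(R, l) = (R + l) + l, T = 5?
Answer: 29957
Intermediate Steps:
K(R, l) = R + 2*l
(5096 + (63*K(T, 2) - 48)) + 24342 = (5096 + (63*(5 + 2*2) - 48)) + 24342 = (5096 + (63*(5 + 4) - 48)) + 24342 = (5096 + (63*9 - 48)) + 24342 = (5096 + (567 - 48)) + 24342 = (5096 + 519) + 24342 = 5615 + 24342 = 29957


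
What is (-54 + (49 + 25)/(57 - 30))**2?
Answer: 1915456/729 ≈ 2627.5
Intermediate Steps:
(-54 + (49 + 25)/(57 - 30))**2 = (-54 + 74/27)**2 = (-1384/27)**2 = 1915456/729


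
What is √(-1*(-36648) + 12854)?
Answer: √49502 ≈ 222.49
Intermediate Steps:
√(-1*(-36648) + 12854) = √(36648 + 12854) = √49502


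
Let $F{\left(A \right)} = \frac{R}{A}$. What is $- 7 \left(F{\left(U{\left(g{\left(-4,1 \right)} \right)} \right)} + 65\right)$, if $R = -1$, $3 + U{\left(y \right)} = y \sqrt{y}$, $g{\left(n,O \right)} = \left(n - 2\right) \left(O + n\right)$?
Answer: $- \frac{883148}{1941} + \frac{42 \sqrt{2}}{647} \approx -454.9$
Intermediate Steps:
$g{\left(n,O \right)} = \left(-2 + n\right) \left(O + n\right)$
$U{\left(y \right)} = -3 + y^{\frac{3}{2}}$ ($U{\left(y \right)} = -3 + y \sqrt{y} = -3 + y^{\frac{3}{2}}$)
$F{\left(A \right)} = - \frac{1}{A}$
$- 7 \left(F{\left(U{\left(g{\left(-4,1 \right)} \right)} \right)} + 65\right) = - 7 \left(- \frac{1}{-3 + \left(\left(-4\right)^{2} - 2 - -8 + 1 \left(-4\right)\right)^{\frac{3}{2}}} + 65\right) = - 7 \left(- \frac{1}{-3 + \left(16 - 2 + 8 - 4\right)^{\frac{3}{2}}} + 65\right) = - 7 \left(- \frac{1}{-3 + 18^{\frac{3}{2}}} + 65\right) = - 7 \left(- \frac{1}{-3 + 54 \sqrt{2}} + 65\right) = - 7 \left(65 - \frac{1}{-3 + 54 \sqrt{2}}\right) = -455 + \frac{7}{-3 + 54 \sqrt{2}}$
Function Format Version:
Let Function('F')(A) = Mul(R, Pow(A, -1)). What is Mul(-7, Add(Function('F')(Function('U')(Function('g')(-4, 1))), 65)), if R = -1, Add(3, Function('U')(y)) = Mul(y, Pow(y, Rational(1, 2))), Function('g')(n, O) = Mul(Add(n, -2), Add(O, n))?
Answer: Add(Rational(-883148, 1941), Mul(Rational(42, 647), Pow(2, Rational(1, 2)))) ≈ -454.90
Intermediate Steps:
Function('g')(n, O) = Mul(Add(-2, n), Add(O, n))
Function('U')(y) = Add(-3, Pow(y, Rational(3, 2))) (Function('U')(y) = Add(-3, Mul(y, Pow(y, Rational(1, 2)))) = Add(-3, Pow(y, Rational(3, 2))))
Function('F')(A) = Mul(-1, Pow(A, -1))
Mul(-7, Add(Function('F')(Function('U')(Function('g')(-4, 1))), 65)) = Mul(-7, Add(Mul(-1, Pow(Add(-3, Pow(Add(Pow(-4, 2), Mul(-2, 1), Mul(-2, -4), Mul(1, -4)), Rational(3, 2))), -1)), 65)) = Mul(-7, Add(Mul(-1, Pow(Add(-3, Pow(Add(16, -2, 8, -4), Rational(3, 2))), -1)), 65)) = Mul(-7, Add(Mul(-1, Pow(Add(-3, Pow(18, Rational(3, 2))), -1)), 65)) = Mul(-7, Add(Mul(-1, Pow(Add(-3, Mul(54, Pow(2, Rational(1, 2)))), -1)), 65)) = Mul(-7, Add(65, Mul(-1, Pow(Add(-3, Mul(54, Pow(2, Rational(1, 2)))), -1)))) = Add(-455, Mul(7, Pow(Add(-3, Mul(54, Pow(2, Rational(1, 2)))), -1)))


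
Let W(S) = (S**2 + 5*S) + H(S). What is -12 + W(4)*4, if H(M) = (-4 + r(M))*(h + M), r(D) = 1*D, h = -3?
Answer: 132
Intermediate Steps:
r(D) = D
H(M) = (-4 + M)*(-3 + M)
W(S) = 12 - 2*S + 2*S**2 (W(S) = (S**2 + 5*S) + (12 + S**2 - 7*S) = 12 - 2*S + 2*S**2)
-12 + W(4)*4 = -12 + (12 - 2*4 + 2*4**2)*4 = -12 + (12 - 8 + 2*16)*4 = -12 + (12 - 8 + 32)*4 = -12 + 36*4 = -12 + 144 = 132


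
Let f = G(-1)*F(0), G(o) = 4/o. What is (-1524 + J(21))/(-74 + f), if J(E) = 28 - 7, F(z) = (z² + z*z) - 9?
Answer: 1503/38 ≈ 39.553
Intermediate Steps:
F(z) = -9 + 2*z² (F(z) = (z² + z²) - 9 = 2*z² - 9 = -9 + 2*z²)
J(E) = 21
f = 36 (f = (4/(-1))*(-9 + 2*0²) = (4*(-1))*(-9 + 2*0) = -4*(-9 + 0) = -4*(-9) = 36)
(-1524 + J(21))/(-74 + f) = (-1524 + 21)/(-74 + 36) = -1503/(-38) = -1503*(-1/38) = 1503/38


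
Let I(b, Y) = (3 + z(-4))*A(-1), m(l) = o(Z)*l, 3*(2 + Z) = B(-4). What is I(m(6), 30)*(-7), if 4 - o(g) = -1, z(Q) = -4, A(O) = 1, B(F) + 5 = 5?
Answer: 7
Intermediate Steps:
B(F) = 0 (B(F) = -5 + 5 = 0)
Z = -2 (Z = -2 + (⅓)*0 = -2 + 0 = -2)
o(g) = 5 (o(g) = 4 - 1*(-1) = 4 + 1 = 5)
m(l) = 5*l
I(b, Y) = -1 (I(b, Y) = (3 - 4)*1 = -1*1 = -1)
I(m(6), 30)*(-7) = -1*(-7) = 7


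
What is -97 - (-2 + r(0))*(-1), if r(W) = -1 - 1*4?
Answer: -104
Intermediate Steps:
r(W) = -5 (r(W) = -1 - 4 = -5)
-97 - (-2 + r(0))*(-1) = -97 - (-2 - 5)*(-1) = -97 - (-7)*(-1) = -97 - 1*7 = -97 - 7 = -104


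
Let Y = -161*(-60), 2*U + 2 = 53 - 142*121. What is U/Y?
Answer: -17131/19320 ≈ -0.88670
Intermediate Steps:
U = -17131/2 (U = -1 + (53 - 142*121)/2 = -1 + (53 - 17182)/2 = -1 + (½)*(-17129) = -1 - 17129/2 = -17131/2 ≈ -8565.5)
Y = 9660
U/Y = -17131/2/9660 = -17131/2*1/9660 = -17131/19320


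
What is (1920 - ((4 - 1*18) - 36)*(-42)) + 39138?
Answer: 38958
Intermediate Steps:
(1920 - ((4 - 1*18) - 36)*(-42)) + 39138 = (1920 - ((4 - 18) - 36)*(-42)) + 39138 = (1920 - (-14 - 36)*(-42)) + 39138 = (1920 - (-50)*(-42)) + 39138 = (1920 - 1*2100) + 39138 = (1920 - 2100) + 39138 = -180 + 39138 = 38958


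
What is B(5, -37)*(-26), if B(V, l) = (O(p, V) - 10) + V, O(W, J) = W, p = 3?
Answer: 52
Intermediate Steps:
B(V, l) = -7 + V (B(V, l) = (3 - 10) + V = -7 + V)
B(5, -37)*(-26) = (-7 + 5)*(-26) = -2*(-26) = 52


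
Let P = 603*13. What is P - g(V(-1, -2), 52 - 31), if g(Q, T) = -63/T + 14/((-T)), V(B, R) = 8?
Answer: 23528/3 ≈ 7842.7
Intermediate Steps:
P = 7839
g(Q, T) = -77/T (g(Q, T) = -63/T + 14*(-1/T) = -63/T - 14/T = -77/T)
P - g(V(-1, -2), 52 - 31) = 7839 - (-77)/(52 - 31) = 7839 - (-77)/21 = 7839 - 1*(-11/3) = 7839 + 11/3 = 23528/3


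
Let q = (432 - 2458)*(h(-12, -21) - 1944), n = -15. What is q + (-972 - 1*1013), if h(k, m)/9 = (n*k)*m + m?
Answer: 73243993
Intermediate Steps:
h(k, m) = 9*m - 135*k*m (h(k, m) = 9*((-15*k)*m + m) = 9*(-15*k*m + m) = 9*(m - 15*k*m) = 9*m - 135*k*m)
q = 73245978 (q = (432 - 2458)*(9*(-21)*(1 - 15*(-12)) - 1944) = -2026*(9*(-21)*(1 + 180) - 1944) = -2026*(9*(-21)*181 - 1944) = -2026*(-34209 - 1944) = -2026*(-36153) = 73245978)
q + (-972 - 1*1013) = 73245978 + (-972 - 1*1013) = 73245978 + (-972 - 1013) = 73245978 - 1985 = 73243993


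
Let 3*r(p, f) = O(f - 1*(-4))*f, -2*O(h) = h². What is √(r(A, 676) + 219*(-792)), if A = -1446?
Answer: 2*I*√117608658/3 ≈ 7229.8*I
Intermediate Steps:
O(h) = -h²/2
r(p, f) = -f*(4 + f)²/6 (r(p, f) = ((-(f - 1*(-4))²/2)*f)/3 = ((-(f + 4)²/2)*f)/3 = ((-(4 + f)²/2)*f)/3 = (-f*(4 + f)²/2)/3 = -f*(4 + f)²/6)
√(r(A, 676) + 219*(-792)) = √(-⅙*676*(4 + 676)² + 219*(-792)) = √(-⅙*676*680² - 173448) = √(-⅙*676*462400 - 173448) = √(-156291200/3 - 173448) = √(-156811544/3) = 2*I*√117608658/3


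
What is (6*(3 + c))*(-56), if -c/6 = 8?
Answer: 15120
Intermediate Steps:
c = -48 (c = -6*8 = -48)
(6*(3 + c))*(-56) = (6*(3 - 48))*(-56) = (6*(-45))*(-56) = -270*(-56) = 15120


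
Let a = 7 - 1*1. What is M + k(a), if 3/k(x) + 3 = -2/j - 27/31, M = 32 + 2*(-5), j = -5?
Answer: 11371/538 ≈ 21.136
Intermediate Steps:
M = 22 (M = 32 - 10 = 22)
a = 6 (a = 7 - 1 = 6)
k(x) = -465/538 (k(x) = 3/(-3 + (-2/(-5) - 27/31)) = 3/(-3 + (-2*(-1/5) - 27*1/31)) = 3/(-3 + (2/5 - 27/31)) = 3/(-3 - 73/155) = 3/(-538/155) = 3*(-155/538) = -465/538)
M + k(a) = 22 - 465/538 = 11371/538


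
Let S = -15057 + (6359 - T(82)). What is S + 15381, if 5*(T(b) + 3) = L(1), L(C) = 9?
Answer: 33421/5 ≈ 6684.2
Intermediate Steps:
T(b) = -6/5 (T(b) = -3 + (⅕)*9 = -3 + 9/5 = -6/5)
S = -43484/5 (S = -15057 + (6359 - 1*(-6/5)) = -15057 + (6359 + 6/5) = -15057 + 31801/5 = -43484/5 ≈ -8696.8)
S + 15381 = -43484/5 + 15381 = 33421/5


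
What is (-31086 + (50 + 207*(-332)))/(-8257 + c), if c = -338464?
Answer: 99760/346721 ≈ 0.28772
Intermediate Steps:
(-31086 + (50 + 207*(-332)))/(-8257 + c) = (-31086 + (50 + 207*(-332)))/(-8257 - 338464) = (-31086 + (50 - 68724))/(-346721) = (-31086 - 68674)*(-1/346721) = -99760*(-1/346721) = 99760/346721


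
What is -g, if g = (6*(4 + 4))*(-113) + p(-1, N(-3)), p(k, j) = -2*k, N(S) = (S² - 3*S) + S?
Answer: 5422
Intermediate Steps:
N(S) = S² - 2*S
g = -5422 (g = (6*(4 + 4))*(-113) - 2*(-1) = (6*8)*(-113) + 2 = 48*(-113) + 2 = -5424 + 2 = -5422)
-g = -1*(-5422) = 5422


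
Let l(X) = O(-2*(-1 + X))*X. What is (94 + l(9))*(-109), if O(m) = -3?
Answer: -7303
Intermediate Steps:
l(X) = -3*X
(94 + l(9))*(-109) = (94 - 3*9)*(-109) = (94 - 27)*(-109) = 67*(-109) = -7303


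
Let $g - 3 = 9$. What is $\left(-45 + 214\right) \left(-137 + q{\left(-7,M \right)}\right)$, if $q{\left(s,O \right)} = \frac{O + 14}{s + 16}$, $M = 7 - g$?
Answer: $-22984$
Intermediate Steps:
$g = 12$ ($g = 3 + 9 = 12$)
$M = -5$ ($M = 7 - 12 = -5$)
$q{\left(s,O \right)} = \frac{14 + O}{16 + s}$
$\left(-45 + 214\right) \left(-137 + q{\left(-7,M \right)}\right) = \left(-45 + 214\right) \left(-137 + \frac{14 - 5}{16 - 7}\right) = 169 \left(-137 + \frac{1}{9} \cdot 9\right) = 169 \left(-137 + 1\right) = 169 \left(-136\right) = -22984$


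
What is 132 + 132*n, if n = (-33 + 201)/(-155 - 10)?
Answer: -12/5 ≈ -2.4000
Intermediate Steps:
n = -56/55 (n = 168/(-165) = 168*(-1/165) = -56/55 ≈ -1.0182)
132 + 132*n = 132 + 132*(-56/55) = 132 - 672/5 = -12/5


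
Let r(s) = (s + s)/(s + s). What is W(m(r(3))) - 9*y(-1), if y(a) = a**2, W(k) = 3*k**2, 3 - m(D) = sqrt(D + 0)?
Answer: 3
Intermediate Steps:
r(s) = 1 (r(s) = (2*s)/((2*s)) = (2*s)*(1/(2*s)) = 1)
m(D) = 3 - sqrt(D) (m(D) = 3 - sqrt(D + 0) = 3 - sqrt(D))
W(m(r(3))) - 9*y(-1) = 3*(3 - sqrt(1))**2 - 9*(-1)**2 = 3*(3 - 1*1)**2 - 9*1 = 3*(3 - 1)**2 - 9 = 3*2**2 - 9 = 3*4 - 9 = 12 - 9 = 3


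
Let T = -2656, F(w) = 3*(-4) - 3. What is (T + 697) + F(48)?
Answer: -1974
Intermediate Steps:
F(w) = -15 (F(w) = -12 - 3 = -15)
(T + 697) + F(48) = (-2656 + 697) - 15 = -1959 - 15 = -1974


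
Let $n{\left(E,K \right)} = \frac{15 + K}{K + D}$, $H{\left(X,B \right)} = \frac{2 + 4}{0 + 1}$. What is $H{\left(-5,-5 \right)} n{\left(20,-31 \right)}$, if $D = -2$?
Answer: $\frac{32}{11} \approx 2.9091$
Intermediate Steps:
$H{\left(X,B \right)} = 6$ ($H{\left(X,B \right)} = \frac{6}{1} = 6 \cdot 1 = 6$)
$n{\left(E,K \right)} = \frac{15 + K}{-2 + K}$ ($n{\left(E,K \right)} = \frac{15 + K}{K - 2} = \frac{15 + K}{-2 + K}$)
$H{\left(-5,-5 \right)} n{\left(20,-31 \right)} = 6 \frac{15 - 31}{-2 - 31} = 6 \frac{1}{-33} \left(-16\right) = 6 \left(\left(- \frac{1}{33}\right) \left(-16\right)\right) = 6 \cdot \frac{16}{33} = \frac{32}{11}$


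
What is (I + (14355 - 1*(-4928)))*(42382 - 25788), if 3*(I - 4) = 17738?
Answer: 1254489806/3 ≈ 4.1816e+8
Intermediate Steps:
I = 17750/3 (I = 4 + (⅓)*17738 = 4 + 17738/3 = 17750/3 ≈ 5916.7)
(I + (14355 - 1*(-4928)))*(42382 - 25788) = (17750/3 + (14355 - 1*(-4928)))*(42382 - 25788) = (17750/3 + (14355 + 4928))*16594 = (17750/3 + 19283)*16594 = (75599/3)*16594 = 1254489806/3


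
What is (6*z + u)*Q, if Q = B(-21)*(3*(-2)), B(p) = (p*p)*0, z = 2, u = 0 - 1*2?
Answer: 0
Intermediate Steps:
u = -2 (u = 0 - 2 = -2)
B(p) = 0 (B(p) = p²*0 = 0)
Q = 0 (Q = 0*(3*(-2)) = 0*(-6) = 0)
(6*z + u)*Q = (6*2 - 2)*0 = (12 - 2)*0 = 10*0 = 0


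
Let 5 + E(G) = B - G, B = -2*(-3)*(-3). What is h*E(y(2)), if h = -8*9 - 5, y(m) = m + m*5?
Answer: 2695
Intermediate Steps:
y(m) = 6*m (y(m) = m + 5*m = 6*m)
B = -18 (B = 6*(-3) = -18)
h = -77 (h = -72 - 5 = -77)
E(G) = -23 - G (E(G) = -5 + (-18 - G) = -23 - G)
h*E(y(2)) = -77*(-23 - 6*2) = -77*(-23 - 1*12) = -77*(-23 - 12) = -77*(-35) = 2695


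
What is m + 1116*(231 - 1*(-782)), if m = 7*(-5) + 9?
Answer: 1130482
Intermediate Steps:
m = -26 (m = -35 + 9 = -26)
m + 1116*(231 - 1*(-782)) = -26 + 1116*(231 - 1*(-782)) = -26 + 1116*(231 + 782) = -26 + 1116*1013 = -26 + 1130508 = 1130482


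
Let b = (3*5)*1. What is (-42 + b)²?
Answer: 729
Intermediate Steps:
b = 15 (b = 15*1 = 15)
(-42 + b)² = (-42 + 15)² = (-27)² = 729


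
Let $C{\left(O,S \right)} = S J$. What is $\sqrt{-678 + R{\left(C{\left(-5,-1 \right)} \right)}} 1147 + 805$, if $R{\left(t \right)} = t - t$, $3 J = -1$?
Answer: $805 + 1147 i \sqrt{678} \approx 805.0 + 29866.0 i$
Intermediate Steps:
$J = - \frac{1}{3}$ ($J = \frac{1}{3} \left(-1\right) = - \frac{1}{3} \approx -0.33333$)
$C{\left(O,S \right)} = - \frac{S}{3}$ ($C{\left(O,S \right)} = S \left(- \frac{1}{3}\right) = - \frac{S}{3}$)
$R{\left(t \right)} = 0$
$\sqrt{-678 + R{\left(C{\left(-5,-1 \right)} \right)}} 1147 + 805 = \sqrt{-678 + 0} \cdot 1147 + 805 = \sqrt{-678} \cdot 1147 + 805 = i \sqrt{678} \cdot 1147 + 805 = 1147 i \sqrt{678} + 805 = 805 + 1147 i \sqrt{678}$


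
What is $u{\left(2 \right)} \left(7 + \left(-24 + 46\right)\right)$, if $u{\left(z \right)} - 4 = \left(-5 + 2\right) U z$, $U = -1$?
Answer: $290$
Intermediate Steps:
$u{\left(z \right)} = 4 + 3 z$ ($u{\left(z \right)} = 4 + \left(-5 + 2\right) \left(-1\right) z = 4 + \left(-3\right) \left(-1\right) z = 4 + 3 z$)
$u{\left(2 \right)} \left(7 + \left(-24 + 46\right)\right) = \left(4 + 3 \cdot 2\right) \left(7 + \left(-24 + 46\right)\right) = \left(4 + 6\right) \left(7 + 22\right) = 10 \cdot 29 = 290$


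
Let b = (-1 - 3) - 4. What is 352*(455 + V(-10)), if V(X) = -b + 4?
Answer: 164384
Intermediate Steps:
b = -8 (b = -4 - 4 = -8)
V(X) = 12 (V(X) = -1*(-8) + 4 = 8 + 4 = 12)
352*(455 + V(-10)) = 352*(455 + 12) = 352*467 = 164384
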